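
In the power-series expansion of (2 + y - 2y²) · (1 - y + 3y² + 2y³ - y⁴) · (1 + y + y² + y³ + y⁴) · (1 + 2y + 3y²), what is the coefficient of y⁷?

(2 + y - 2y²) has coefficients 2,1,-2 for degrees 0…2.
(1 - y + 3y² + 2y³ - y⁴) has coefficients 1,-1,3,2,-1,0,0,0 for degrees 0…7.
Multiplying by (1 + y + y² + y³ + y⁴) gives running coefficients 1,0,3,5,4,3,4,1 for degrees 0…7.
Finally multiplying by (1 + 2y + 3y²), the product of all factors after the first has coefficients 1,2,6,11,23,26,22,18 for degrees 0…7.
[y⁷] = 2·18 + 1·22 − 2·26 = 6.

6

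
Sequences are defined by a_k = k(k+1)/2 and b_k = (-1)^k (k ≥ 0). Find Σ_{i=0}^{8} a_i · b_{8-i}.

This is [x^8] in the product of the two ordinary generating functions.
Σ = 0·1 + 1·(-1) + 3·1 + 6·(-1) + 10·1 + 15·(-1) + 21·1 + 28·(-1) + 36·1 = 20.

20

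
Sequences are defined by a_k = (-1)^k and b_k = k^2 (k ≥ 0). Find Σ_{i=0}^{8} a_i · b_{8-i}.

Write out a_i and b_{8-i} for i = 0,…,8 and sum the products.
Σ = 1·64 − 1·49 + 1·36 − 1·25 + 1·16 − 1·9 + 1·4 − 1·1 + 1·0 = 36.

36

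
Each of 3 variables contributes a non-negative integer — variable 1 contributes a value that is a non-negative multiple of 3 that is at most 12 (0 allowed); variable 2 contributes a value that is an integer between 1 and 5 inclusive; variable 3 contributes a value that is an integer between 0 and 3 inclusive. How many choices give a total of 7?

The generating function for the choices is (1 + x³ + x⁶ + x⁹ + x¹²)·(x + x² + x³ + x⁴ + x⁵)·(1 + x + x² + x³); the count is [x⁷].
(1 + x³ + x⁶ + x⁹ + x¹²) has coefficients 1,0,0,1,0,0,1,0 for degrees 0…7.
(x + x² + x³ + x⁴ + x⁵) has coefficients 0,1,1,1,1,1,0,0 for degrees 0…7.
Finally multiplying by (1 + x + x² + x³), the product of all factors after the first has coefficients 0,1,2,3,4,4,3,2 for degrees 0…7.
[x⁷] = 1·2 + 1·4 + 1·1 = 7.

7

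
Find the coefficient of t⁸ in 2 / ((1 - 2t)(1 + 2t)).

512

Partial fractions give a closed form: a_n = (1)·2^n + (1)·(-2)^n.
At n = 8: a_8 = 512.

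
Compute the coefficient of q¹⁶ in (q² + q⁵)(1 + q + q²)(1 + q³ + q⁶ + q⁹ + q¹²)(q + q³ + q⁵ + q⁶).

(q² + q⁵) has coefficients 0,0,1,0,0,1 for degrees 0…5.
(1 + q + q²) has coefficients 1,1,1,0,0,0,0,0,0,0,0,0,0,0,0,0,0 for degrees 0…16.
Multiplying by (1 + q³ + q⁶ + q⁹ + q¹²) gives running coefficients 1,1,1,1,1,1,1,1,1,1,1,1,1,1,1,0,0 for degrees 0…16.
Finally multiplying by (q + q³ + q⁵ + q⁶), the product of all factors after the first has coefficients 0,1,1,2,2,3,4,4,4,4,4,4,4,4,4,4,3 for degrees 0…16.
[q¹⁶] = 1·4 + 1·4 = 8.

8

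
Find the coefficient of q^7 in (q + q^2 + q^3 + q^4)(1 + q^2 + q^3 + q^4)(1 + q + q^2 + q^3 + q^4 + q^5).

(q + q^2 + q^3 + q^4) has coefficients 0,1,1,1,1 for degrees 0…4.
(1 + q^2 + q^3 + q^4) has coefficients 1,0,1,1,1,0,0,0 for degrees 0…7.
Finally multiplying by (1 + q + q^2 + q^3 + q^4 + q^5), the product of all factors after the first has coefficients 1,1,2,3,4,4,3,3 for degrees 0…7.
[q^7] = 1·3 + 1·4 + 1·4 + 1·3 = 14.

14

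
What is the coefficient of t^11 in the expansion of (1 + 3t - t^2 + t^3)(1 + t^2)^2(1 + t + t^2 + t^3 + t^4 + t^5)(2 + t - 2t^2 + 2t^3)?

19

(1 + 3t - t^2 + t^3) has coefficients 1,3,-1,1 for degrees 0…3.
(1 + t^2)^2 has coefficients 1,0,2,0,1,0,0,0,0,0,0,0 for degrees 0…11.
Multiplying by (1 + t + t^2 + t^3 + t^4 + t^5) gives running coefficients 1,1,3,3,4,4,3,3,1,1,0,0 for degrees 0…11.
Finally multiplying by (2 + t - 2t^2 + 2t^3), the product of all factors after the first has coefficients 2,3,5,9,7,12,8,9,7,3,5,0 for degrees 0…11.
[t^11] = 1·0 + 3·5 − 1·3 + 1·7 = 19.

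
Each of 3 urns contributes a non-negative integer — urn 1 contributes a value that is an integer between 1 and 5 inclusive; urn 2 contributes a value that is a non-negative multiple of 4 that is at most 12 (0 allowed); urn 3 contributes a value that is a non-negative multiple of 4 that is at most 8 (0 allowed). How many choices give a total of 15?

The generating function for the choices is (y + y^2 + y^3 + y^4 + y^5)·(1 + y^4 + y^8 + y^12)·(1 + y^4 + y^8); the count is [y^15].
(y + y^2 + y^3 + y^4 + y^5) has coefficients 0,1,1,1,1,1 for degrees 0…5.
(1 + y^4 + y^8 + y^12) has coefficients 1,0,0,0,1,0,0,0,1,0,0,0,1,0,0,0 for degrees 0…15.
Finally multiplying by (1 + y^4 + y^8), the product of all factors after the first has coefficients 1,0,0,0,2,0,0,0,3,0,0,0,3,0,0,0 for degrees 0…15.
[y^15] = 1·0 + 1·0 + 1·3 + 1·0 + 1·0 = 3.

3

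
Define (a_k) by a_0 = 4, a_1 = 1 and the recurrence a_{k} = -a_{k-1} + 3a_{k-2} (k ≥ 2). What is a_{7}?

The ordinary generating function has denominator 1 + y - 3y^2.
Iterating the recurrence: a_0,…,a_{7} = 4, 1, 11, -8, 41, -65, 188, -383.

-383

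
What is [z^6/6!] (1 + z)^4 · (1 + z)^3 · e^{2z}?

130768

The EGF product rule gives c_6 = Σ_{k_1+k_2+k_3=6} C(6; k_1,k_2,k_3) · ∏ g_i(k_i), where (1+z)^4 gives the falling factorial (4)_k; (1+z)^3 gives the falling factorial (3)_k; e^{2z} gives (2)^k.
g_1(k) for k = 0…6: 1, 4, 12, 24, 24, 0, 0.
g_2(k) for k = 0…6: 1, 3, 6, 6, 0, 0, 0.
g_3(k) for k = 0…6: 1, 2, 4, 8, 16, 32, 64.
First combine the last two factors: h(k) = Σ_j C(k,j)·g_2(j)·g_3(k−j) for k = 0…6: 1, 5, 22, 86, 304, 992, 3040.
c_6 = Σ_k C(6,k)·g_1(k)·h(6−k) = 1·1·3040 + 6·4·992 + 15·12·304 + 20·24·86 + 15·24·22 = 3040 + 23808 + 54720 + 41280 + 7920 = 130768.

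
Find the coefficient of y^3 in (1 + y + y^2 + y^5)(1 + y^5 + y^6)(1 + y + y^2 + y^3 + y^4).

3

(1 + y + y^2 + y^5) has coefficients 1,1,1,0 for degrees 0…3.
(1 + y^5 + y^6) has coefficients 1,0,0,0 for degrees 0…3.
Finally multiplying by (1 + y + y^2 + y^3 + y^4), the product of all factors after the first has coefficients 1,1,1,1 for degrees 0…3.
[y^3] = 1·1 + 1·1 + 1·1 = 3.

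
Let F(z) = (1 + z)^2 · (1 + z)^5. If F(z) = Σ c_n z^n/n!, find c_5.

The EGF product rule gives c_5 = Σ_{k_1+k_2=5} C(5; k_1,k_2) · ∏ g_i(k_i), where (1+z)^2 gives the falling factorial (2)_k; (1+z)^5 gives the falling factorial (5)_k.
g_1(k) for k = 0…5: 1, 2, 2, 0, 0, 0.
g_2(k) for k = 0…5: 1, 5, 20, 60, 120, 120.
c_5 = Σ_k C(5,k)·g_1(k)·g_2(5−k) = 1·1·120 + 5·2·120 + 10·2·60 = 120 + 1200 + 1200 = 2520.

2520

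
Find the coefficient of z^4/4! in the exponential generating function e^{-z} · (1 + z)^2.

The EGF product rule gives c_4 = Σ_{k_1+k_2=4} C(4; k_1,k_2) · ∏ g_i(k_i), where e^{-z} gives (-1)^k; (1+z)^2 gives the falling factorial (2)_k.
g_1(k) for k = 0…4: 1, -1, 1, -1, 1.
g_2(k) for k = 0…4: 1, 2, 2, 0, 0.
c_4 = Σ_k C(4,k)·g_1(k)·g_2(4−k) = 6·1·2 + 4·(-1)·2 + 1·1·1 = 12 − 8 + 1 = 5.

5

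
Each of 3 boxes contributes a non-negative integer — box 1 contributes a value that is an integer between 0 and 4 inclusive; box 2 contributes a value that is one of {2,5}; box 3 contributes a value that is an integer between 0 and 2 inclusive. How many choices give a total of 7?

5

The generating function for the choices is (1 + x + x^2 + x^3 + x^4)·(x^2 + x^5)·(1 + x + x^2); the count is [x^7].
(1 + x + x^2 + x^3 + x^4) has coefficients 1,1,1,1,1 for degrees 0…4.
(x^2 + x^5) has coefficients 0,0,1,0,0,1,0,0 for degrees 0…7.
Finally multiplying by (1 + x + x^2), the product of all factors after the first has coefficients 0,0,1,1,1,1,1,1 for degrees 0…7.
[x^7] = 1·1 + 1·1 + 1·1 + 1·1 + 1·1 = 5.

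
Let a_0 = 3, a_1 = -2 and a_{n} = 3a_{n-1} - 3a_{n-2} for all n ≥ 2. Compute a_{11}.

The ordinary generating function has denominator 1 - 3z + 3z^2.
Iterating the recurrence: a_0,…,a_{11} = 3, -2, -15, -39, -72, -99, -81, 54, 405, 1053, 1944, 2673.

2673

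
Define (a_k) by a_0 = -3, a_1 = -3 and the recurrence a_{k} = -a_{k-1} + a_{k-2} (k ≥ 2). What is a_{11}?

The ordinary generating function has denominator 1 + q - q^2.
Iterating the recurrence: a_0,…,a_{11} = -3, -3, 0, -3, 3, -6, 9, -15, 24, -39, 63, -102.

-102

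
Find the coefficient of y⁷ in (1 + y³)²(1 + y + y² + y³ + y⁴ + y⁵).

(1 + y³)² has coefficients 1,0,0,2,0,0,1 for degrees 0…6.
(1 + y + y² + y³ + y⁴ + y⁵) has coefficients 1,1,1,1,1,1,0,0 for degrees 0…7.
[y⁷] = 1·0 + 2·1 + 1·1 = 3.

3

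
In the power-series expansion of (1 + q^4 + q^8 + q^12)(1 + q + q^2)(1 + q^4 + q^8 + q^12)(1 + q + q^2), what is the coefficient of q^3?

(1 + q^4 + q^8 + q^12) has coefficients 1,0,0,0 for degrees 0…3.
(1 + q + q^2) has coefficients 1,1,1,0 for degrees 0…3.
Multiplying by (1 + q^4 + q^8 + q^12) gives running coefficients 1,1,1,0 for degrees 0…3.
Finally multiplying by (1 + q + q^2), the product of all factors after the first has coefficients 1,2,3,2 for degrees 0…3.
[q^3] = 1·2 = 2.

2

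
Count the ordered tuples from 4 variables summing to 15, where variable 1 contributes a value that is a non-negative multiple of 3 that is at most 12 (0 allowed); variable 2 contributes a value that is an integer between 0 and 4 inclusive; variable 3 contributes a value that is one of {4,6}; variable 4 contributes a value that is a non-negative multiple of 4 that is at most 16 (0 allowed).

The generating function for the choices is (1 + q^3 + q^6 + q^9 + q^12)·(1 + q + q^2 + q^3 + q^4)·(q^4 + q^6)·(1 + q^4 + q^8 + q^12 + q^16); the count is [q^15].
(1 + q^3 + q^6 + q^9 + q^12) has coefficients 1,0,0,1,0,0,1,0,0,1,0,0,1 for degrees 0…12.
(1 + q + q^2 + q^3 + q^4) has coefficients 1,1,1,1,1,0,0,0,0,0,0,0,0,0,0,0 for degrees 0…15.
Multiplying by (q^4 + q^6) gives running coefficients 0,0,0,0,1,1,2,2,2,1,1,0,0,0,0,0 for degrees 0…15.
Finally multiplying by (1 + q^4 + q^8 + q^12 + q^16), the product of all factors after the first has coefficients 0,0,0,0,1,1,2,2,3,2,3,2,3,2,3,2 for degrees 0…15.
[q^15] = 1·2 + 1·3 + 1·2 + 1·2 + 1·0 = 9.

9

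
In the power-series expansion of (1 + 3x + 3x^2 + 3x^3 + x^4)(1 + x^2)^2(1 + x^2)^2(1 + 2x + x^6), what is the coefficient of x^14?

(1 + 3x + 3x^2 + 3x^3 + x^4) has coefficients 1,3,3,3,1 for degrees 0…4.
(1 + x^2)^2 has coefficients 1,0,2,0,1,0,0,0,0,0,0,0,0,0,0 for degrees 0…14.
Multiplying by (1 + x^2)^2 gives running coefficients 1,0,4,0,6,0,4,0,1,0,0,0,0,0,0 for degrees 0…14.
Finally multiplying by (1 + 2x + x^6), the product of all factors after the first has coefficients 1,2,4,8,6,12,5,8,5,2,6,0,4,0,1 for degrees 0…14.
[x^14] = 1·1 + 3·0 + 3·4 + 3·0 + 1·6 = 19.

19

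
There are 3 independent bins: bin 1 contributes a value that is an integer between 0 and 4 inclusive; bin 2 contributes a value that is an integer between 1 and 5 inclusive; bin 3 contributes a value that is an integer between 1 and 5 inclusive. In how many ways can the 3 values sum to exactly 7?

18

The generating function for the choices is (1 + q + q² + q³ + q⁴)·(q + q² + q³ + q⁴ + q⁵)·(q + q² + q³ + q⁴ + q⁵); the count is [q⁷].
(1 + q + q² + q³ + q⁴) has coefficients 1,1,1,1,1 for degrees 0…4.
(q + q² + q³ + q⁴ + q⁵) has coefficients 0,1,1,1,1,1,0,0 for degrees 0…7.
Finally multiplying by (q + q² + q³ + q⁴ + q⁵), the product of all factors after the first has coefficients 0,0,1,2,3,4,5,4 for degrees 0…7.
[q⁷] = 1·4 + 1·5 + 1·4 + 1·3 + 1·2 = 18.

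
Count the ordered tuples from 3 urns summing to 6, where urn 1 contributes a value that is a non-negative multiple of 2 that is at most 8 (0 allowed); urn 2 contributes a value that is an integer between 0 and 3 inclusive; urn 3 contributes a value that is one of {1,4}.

4

The generating function for the choices is (1 + t² + t⁴ + t⁶ + t⁸)·(1 + t + t² + t³)·(t + t⁴); the count is [t⁶].
(1 + t² + t⁴ + t⁶ + t⁸) has coefficients 1,0,1,0,1,0,1 for degrees 0…6.
(1 + t + t² + t³) has coefficients 1,1,1,1,0,0,0 for degrees 0…6.
Finally multiplying by (t + t⁴), the product of all factors after the first has coefficients 0,1,1,1,2,1,1 for degrees 0…6.
[t⁶] = 1·1 + 1·2 + 1·1 + 1·0 = 4.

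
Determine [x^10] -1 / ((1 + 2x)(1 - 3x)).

-35839

The denominator gives the recurrence a_n = a_(n−1) + 6a_(n−2) for n ≥ 2; the numerator fixes a_0 = -1, a_1 = -1.
Iterating: -1, -1, -7, -13, -55, -133, -463, -1261, -4039, -11605, -35839, so a_10 = -35839.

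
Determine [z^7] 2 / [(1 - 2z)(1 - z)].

510

Partial fractions give a closed form: a_n = (4)·2^n + (-2)·1^n.
At n = 7: a_7 = 510.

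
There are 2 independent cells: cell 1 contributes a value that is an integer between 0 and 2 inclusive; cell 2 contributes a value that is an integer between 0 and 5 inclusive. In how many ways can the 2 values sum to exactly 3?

3

The generating function for the choices is (1 + x + x^2)·(1 + x + x^2 + x^3 + x^4 + x^5); the count is [x^3].
(1 + x + x^2) has coefficients 1,1,1 for degrees 0…2.
(1 + x + x^2 + x^3 + x^4 + x^5) has coefficients 1,1,1,1 for degrees 0…3.
[x^3] = 1·1 + 1·1 + 1·1 = 3.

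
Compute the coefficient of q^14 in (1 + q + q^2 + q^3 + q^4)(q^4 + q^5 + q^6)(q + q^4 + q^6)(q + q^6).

(1 + q + q^2 + q^3 + q^4) has coefficients 1,1,1,1,1 for degrees 0…4.
(q^4 + q^5 + q^6) has coefficients 0,0,0,0,1,1,1,0,0,0,0,0,0,0,0 for degrees 0…14.
Multiplying by (q + q^4 + q^6) gives running coefficients 0,0,0,0,0,1,1,1,1,1,2,1,1,0,0 for degrees 0…14.
Finally multiplying by (q + q^6), the product of all factors after the first has coefficients 0,0,0,0,0,0,1,1,1,1,1,3,2,2,1 for degrees 0…14.
[q^14] = 1·1 + 1·2 + 1·2 + 1·3 + 1·1 = 9.

9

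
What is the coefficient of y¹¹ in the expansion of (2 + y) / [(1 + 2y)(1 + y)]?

Partial fractions give a closed form: a_n = (3)·(-2)^n + (-1)·(-1)^n.
At n = 11: a_11 = -6143.

-6143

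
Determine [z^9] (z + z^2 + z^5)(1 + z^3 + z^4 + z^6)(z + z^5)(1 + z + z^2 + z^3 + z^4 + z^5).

11

(z + z^2 + z^5) has coefficients 0,1,1,0,0,1 for degrees 0…5.
(1 + z^3 + z^4 + z^6) has coefficients 1,0,0,1,1,0,1,0,0,0 for degrees 0…9.
Multiplying by (z + z^5) gives running coefficients 0,1,0,0,1,2,0,1,1,1 for degrees 0…9.
Finally multiplying by (1 + z + z^2 + z^3 + z^4 + z^5), the product of all factors after the first has coefficients 0,1,1,1,2,4,4,4,5,6 for degrees 0…9.
[z^9] = 1·5 + 1·4 + 1·2 = 11.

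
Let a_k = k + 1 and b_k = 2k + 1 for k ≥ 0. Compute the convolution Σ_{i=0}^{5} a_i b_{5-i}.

91

Write out a_i and b_{5-i} for i = 0,…,5 and sum the products.
Σ = 1·11 + 2·9 + 3·7 + 4·5 + 5·3 + 6·1 = 91.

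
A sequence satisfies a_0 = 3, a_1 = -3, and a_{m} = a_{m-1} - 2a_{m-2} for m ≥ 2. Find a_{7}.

-51

The ordinary generating function has denominator 1 - x + 2x^2.
Iterating the recurrence: a_0,…,a_{7} = 3, -3, -9, -3, 15, 21, -9, -51.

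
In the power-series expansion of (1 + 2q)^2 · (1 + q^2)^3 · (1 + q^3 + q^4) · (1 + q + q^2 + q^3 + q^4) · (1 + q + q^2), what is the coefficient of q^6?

(1 + 2q)^2 has coefficients 1,4,4 for degrees 0…2.
(1 + q^2)^3 has coefficients 1,0,3,0,3,0,1 for degrees 0…6.
Multiplying by (1 + q^3 + q^4) gives running coefficients 1,0,3,1,4,3,4 for degrees 0…6.
Multiplying by (1 + q + q^2 + q^3 + q^4) gives running coefficients 1,1,4,5,9,11,15 for degrees 0…6.
Finally multiplying by (1 + q + q^2), the product of all factors after the first has coefficients 1,2,6,10,18,25,35 for degrees 0…6.
[q^6] = 1·35 + 4·25 + 4·18 = 207.

207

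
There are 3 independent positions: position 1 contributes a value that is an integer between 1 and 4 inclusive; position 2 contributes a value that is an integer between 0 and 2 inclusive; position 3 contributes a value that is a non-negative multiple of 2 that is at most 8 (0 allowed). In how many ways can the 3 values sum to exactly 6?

6

The generating function for the choices is (z + z^2 + z^3 + z^4)·(1 + z + z^2)·(1 + z^2 + z^4 + z^6 + z^8); the count is [z^6].
(z + z^2 + z^3 + z^4) has coefficients 0,1,1,1,1 for degrees 0…4.
(1 + z + z^2) has coefficients 1,1,1,0,0,0,0 for degrees 0…6.
Finally multiplying by (1 + z^2 + z^4 + z^6 + z^8), the product of all factors after the first has coefficients 1,1,2,1,2,1,2 for degrees 0…6.
[z^6] = 1·1 + 1·2 + 1·1 + 1·2 = 6.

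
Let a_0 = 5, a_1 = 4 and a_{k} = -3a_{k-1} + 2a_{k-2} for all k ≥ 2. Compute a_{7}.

2102

The ordinary generating function has denominator 1 + 3z - 2z^2.
Iterating the recurrence: a_0,…,a_{7} = 5, 4, -2, 14, -46, 166, -590, 2102.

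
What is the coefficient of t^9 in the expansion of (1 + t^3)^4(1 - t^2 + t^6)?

(1 + t^3)^4 has coefficients 1,0,0,4,0,0,6,0,0,4 for degrees 0…9.
(1 - t^2 + t^6) has coefficients 1,0,-1,0,0,0,1,0,0,0 for degrees 0…9.
[t^9] = 1·0 + 4·1 + 6·0 + 4·1 = 8.

8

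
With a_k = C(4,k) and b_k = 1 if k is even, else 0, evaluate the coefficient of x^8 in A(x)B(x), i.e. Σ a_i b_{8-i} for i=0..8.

8

Write out a_i and b_{8-i} for i = 0,…,8 and sum the products.
Σ = 1·1 + 4·0 + 6·1 + 4·0 + 1·1 + 0·0 + 0·1 + 0·0 + 0·1 = 8.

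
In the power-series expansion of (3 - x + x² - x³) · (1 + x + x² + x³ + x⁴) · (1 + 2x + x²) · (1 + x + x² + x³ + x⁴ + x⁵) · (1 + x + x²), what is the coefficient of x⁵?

(3 - x + x² - x³) has coefficients 3,-1,1,-1 for degrees 0…3.
(1 + x + x² + x³ + x⁴) has coefficients 1,1,1,1,1,0 for degrees 0…5.
Multiplying by (1 + 2x + x²) gives running coefficients 1,3,4,4,4,3 for degrees 0…5.
Multiplying by (1 + x + x² + x³ + x⁴ + x⁵) gives running coefficients 1,4,8,12,16,19 for degrees 0…5.
Finally multiplying by (1 + x + x²), the product of all factors after the first has coefficients 1,5,13,24,36,47 for degrees 0…5.
[x⁵] = 3·47 − 1·36 + 1·24 − 1·13 = 116.

116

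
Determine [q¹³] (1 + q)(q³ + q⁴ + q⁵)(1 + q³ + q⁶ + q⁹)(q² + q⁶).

4

(1 + q) has coefficients 1,1 for degrees 0…1.
(q³ + q⁴ + q⁵) has coefficients 0,0,0,1,1,1,0,0,0,0,0,0,0,0 for degrees 0…13.
Multiplying by (1 + q³ + q⁶ + q⁹) gives running coefficients 0,0,0,1,1,1,1,1,1,1,1,1,1,1 for degrees 0…13.
Finally multiplying by (q² + q⁶), the product of all factors after the first has coefficients 0,0,0,0,0,1,1,1,1,2,2,2,2,2 for degrees 0…13.
[q¹³] = 1·2 + 1·2 = 4.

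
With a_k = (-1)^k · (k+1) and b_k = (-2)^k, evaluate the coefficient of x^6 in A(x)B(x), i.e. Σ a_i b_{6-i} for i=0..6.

247

Write out a_i and b_{6-i} for i = 0,…,6 and sum the products.
Σ = 1·64 − 2·(-32) + 3·16 − 4·(-8) + 5·4 − 6·(-2) + 7·1 = 247.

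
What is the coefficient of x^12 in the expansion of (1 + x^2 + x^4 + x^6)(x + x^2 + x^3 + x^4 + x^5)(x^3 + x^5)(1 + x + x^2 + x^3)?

19

(1 + x^2 + x^4 + x^6) has coefficients 1,0,1,0,1,0,1 for degrees 0…6.
(x + x^2 + x^3 + x^4 + x^5) has coefficients 0,1,1,1,1,1,0,0,0,0,0,0,0 for degrees 0…12.
Multiplying by (x^3 + x^5) gives running coefficients 0,0,0,0,1,1,2,2,2,1,1,0,0 for degrees 0…12.
Finally multiplying by (1 + x + x^2 + x^3), the product of all factors after the first has coefficients 0,0,0,0,1,2,4,6,7,7,6,4,2 for degrees 0…12.
[x^12] = 1·2 + 1·6 + 1·7 + 1·4 = 19.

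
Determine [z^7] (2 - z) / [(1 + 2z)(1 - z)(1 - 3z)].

The denominator gives the recurrence a_n = 2a_(n−1) + 5a_(n−2) − 6a_(n−3) for n ≥ 3; the numerator fixes a_0 = 2, a_1 = 3, a_2 = 16.
Iterating: 2, 3, 16, 35, 132, 343, 1136, 3195, so a_7 = 3195.

3195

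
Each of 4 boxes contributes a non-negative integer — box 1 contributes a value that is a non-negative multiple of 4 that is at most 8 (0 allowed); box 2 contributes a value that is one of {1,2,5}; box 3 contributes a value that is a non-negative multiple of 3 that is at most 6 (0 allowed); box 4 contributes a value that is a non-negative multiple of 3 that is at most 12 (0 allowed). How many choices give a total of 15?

The generating function for the choices is (1 + z^4 + z^8)·(z + z^2 + z^5)·(1 + z^3 + z^6)·(1 + z^3 + z^6 + z^9 + z^12); the count is [z^15].
(1 + z^4 + z^8) has coefficients 1,0,0,0,1,0,0,0,1 for degrees 0…8.
(z + z^2 + z^5) has coefficients 0,1,1,0,0,1,0,0,0,0,0,0,0,0,0,0 for degrees 0…15.
Multiplying by (1 + z^3 + z^6) gives running coefficients 0,1,1,0,1,2,0,1,2,0,0,1,0,0,0,0 for degrees 0…15.
Finally multiplying by (1 + z^3 + z^6 + z^9 + z^12), the product of all factors after the first has coefficients 0,1,1,0,2,3,0,3,5,0,3,6,0,3,6,0 for degrees 0…15.
[z^15] = 1·0 + 1·6 + 1·3 = 9.

9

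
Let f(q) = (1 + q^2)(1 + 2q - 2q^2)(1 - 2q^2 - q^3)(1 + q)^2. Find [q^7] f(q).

(1 + q^2) has coefficients 1,0,1 for degrees 0…2.
(1 + 2q - 2q^2) has coefficients 1,2,-2,0,0,0,0,0 for degrees 0…7.
Multiplying by (1 - 2q^2 - q^3) gives running coefficients 1,2,-4,-5,2,2,0,0 for degrees 0…7.
Finally multiplying by (1 + q)^2, the product of all factors after the first has coefficients 1,4,1,-11,-12,1,6,2 for degrees 0…7.
[q^7] = 1·2 + 1·1 = 3.

3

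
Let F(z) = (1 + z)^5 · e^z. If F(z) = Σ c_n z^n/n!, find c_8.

The EGF product rule gives c_8 = Σ_{k_1+k_2=8} C(8; k_1,k_2) · ∏ g_i(k_i), where (1+z)^5 gives the falling factorial (5)_k; e^z gives (1)^k.
g_1(k) for k = 0…8: 1, 5, 20, 60, 120, 120, 0, 0, 0.
g_2(k) for k = 0…8: 1, 1, 1, 1, 1, 1, 1, 1, 1.
c_8 = Σ_k C(8,k)·g_1(k)·g_2(8−k) = 1·1·1 + 8·5·1 + 28·20·1 + 56·60·1 + 70·120·1 + 56·120·1 = 1 + 40 + 560 + 3360 + 8400 + 6720 = 19081.

19081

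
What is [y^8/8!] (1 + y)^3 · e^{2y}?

24832

The EGF product rule gives c_8 = Σ_{k_1+k_2=8} C(8; k_1,k_2) · ∏ g_i(k_i), where (1+y)^3 gives the falling factorial (3)_k; e^{2y} gives (2)^k.
g_1(k) for k = 0…8: 1, 3, 6, 6, 0, 0, 0, 0, 0.
g_2(k) for k = 0…8: 1, 2, 4, 8, 16, 32, 64, 128, 256.
c_8 = Σ_k C(8,k)·g_1(k)·g_2(8−k) = 1·1·256 + 8·3·128 + 28·6·64 + 56·6·32 = 256 + 3072 + 10752 + 10752 = 24832.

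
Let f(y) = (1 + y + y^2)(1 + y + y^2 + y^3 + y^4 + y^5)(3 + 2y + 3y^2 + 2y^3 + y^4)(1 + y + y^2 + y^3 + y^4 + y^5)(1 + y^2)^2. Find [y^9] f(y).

(1 + y + y^2) has coefficients 1,1,1 for degrees 0…2.
(1 + y + y^2 + y^3 + y^4 + y^5) has coefficients 1,1,1,1,1,1,0,0,0,0 for degrees 0…9.
Multiplying by (3 + 2y + 3y^2 + 2y^3 + y^4) gives running coefficients 3,5,8,10,11,11,8,6,3,1 for degrees 0…9.
Multiplying by (1 + y + y^2 + y^3 + y^4 + y^5) gives running coefficients 3,8,16,26,37,48,53,54,49,40 for degrees 0…9.
Finally multiplying by (1 + y^2)^2, the product of all factors after the first has coefficients 3,8,22,42,72,108,143,176,192,196 for degrees 0…9.
[y^9] = 1·196 + 1·192 + 1·176 = 564.

564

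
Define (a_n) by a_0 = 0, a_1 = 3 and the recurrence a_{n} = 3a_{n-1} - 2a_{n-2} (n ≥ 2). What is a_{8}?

The ordinary generating function has denominator 1 - 3y + 2y^2.
Iterating the recurrence: a_0,…,a_{8} = 0, 3, 9, 21, 45, 93, 189, 381, 765.

765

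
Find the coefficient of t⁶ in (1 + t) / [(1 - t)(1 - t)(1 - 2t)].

The denominator gives the recurrence a_n = 4a_(n−1) − 5a_(n−2) + 2a_(n−3) for n ≥ 3; the numerator fixes a_0 = 1, a_1 = 5, a_2 = 15.
Iterating: 1, 5, 15, 37, 83, 177, 367, so a_6 = 367.

367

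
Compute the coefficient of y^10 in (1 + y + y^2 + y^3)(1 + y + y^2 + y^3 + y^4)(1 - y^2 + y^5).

(1 + y + y^2 + y^3) has coefficients 1,1,1,1 for degrees 0…3.
(1 + y + y^2 + y^3 + y^4) has coefficients 1,1,1,1,1,0,0,0,0,0,0 for degrees 0…10.
Finally multiplying by (1 - y^2 + y^5), the product of all factors after the first has coefficients 1,1,0,0,0,0,0,1,1,1,0 for degrees 0…10.
[y^10] = 1·0 + 1·1 + 1·1 + 1·1 = 3.

3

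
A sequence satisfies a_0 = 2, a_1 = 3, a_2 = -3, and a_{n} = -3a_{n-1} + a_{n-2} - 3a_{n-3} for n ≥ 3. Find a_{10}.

The ordinary generating function has denominator 1 + 3q - q^2 + 3q^3.
Iterating the recurrence: a_0,…,a_{10} = 2, 3, -3, 6, -30, 105, -363, 1284, -4530, 15963, -56271.

-56271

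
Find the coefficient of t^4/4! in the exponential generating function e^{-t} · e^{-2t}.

The EGF product rule gives c_4 = Σ_{k_1+k_2=4} C(4; k_1,k_2) · ∏ g_i(k_i), where e^{-t} gives (-1)^k; e^{-2t} gives (-2)^k.
g_1(k) for k = 0…4: 1, -1, 1, -1, 1.
g_2(k) for k = 0…4: 1, -2, 4, -8, 16.
c_4 = Σ_k C(4,k)·g_1(k)·g_2(4−k) = 1·1·16 + 4·(-1)·(-8) + 6·1·4 + 4·(-1)·(-2) + 1·1·1 = 16 + 32 + 24 + 8 + 1 = 81.

81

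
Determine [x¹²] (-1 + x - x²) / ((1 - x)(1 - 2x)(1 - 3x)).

The denominator gives the recurrence a_n = 6a_(n−1) − 11a_(n−2) + 6a_(n−3) for n ≥ 3; the numerator fixes a_0 = -1, a_1 = -5, a_2 = -20.
Iterating: -1, -5, -20, -71, -236, -755, -2360, -7271, -22196, -67355, -203600, -613871, -1847756, so a_12 = -1847756.

-1847756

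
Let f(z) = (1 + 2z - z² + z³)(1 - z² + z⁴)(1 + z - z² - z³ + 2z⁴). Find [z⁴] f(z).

3

(1 + 2z - z² + z³) has coefficients 1,2,-1,1 for degrees 0…3.
(1 - z² + z⁴) has coefficients 1,0,-1,0,1 for degrees 0…4.
Finally multiplying by (1 + z - z² - z³ + 2z⁴), the product of all factors after the first has coefficients 1,1,-2,-2,4 for degrees 0…4.
[z⁴] = 1·4 + 2·(-2) − 1·(-2) + 1·1 = 3.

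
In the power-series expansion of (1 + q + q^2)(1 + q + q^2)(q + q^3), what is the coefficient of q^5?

(1 + q + q^2) has coefficients 1,1,1 for degrees 0…2.
(1 + q + q^2) has coefficients 1,1,1,0,0,0 for degrees 0…5.
Finally multiplying by (q + q^3), the product of all factors after the first has coefficients 0,1,1,2,1,1 for degrees 0…5.
[q^5] = 1·1 + 1·1 + 1·2 = 4.

4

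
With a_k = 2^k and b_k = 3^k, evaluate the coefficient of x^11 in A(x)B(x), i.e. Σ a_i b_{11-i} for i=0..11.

527345

This is [x^11] in the product of the two ordinary generating functions.
Σ = 1·177147 + 2·59049 + 4·19683 + 8·6561 + 16·2187 + 32·729 + 64·243 + 128·81 + 256·27 + 512·9 + 1024·3 + 2048·1 = 527345.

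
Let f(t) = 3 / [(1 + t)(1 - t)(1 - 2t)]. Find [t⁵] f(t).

126

The denominator gives the recurrence a_n = 2a_(n−1) + a_(n−2) − 2a_(n−3) for n ≥ 3; the numerator fixes a_0 = 3, a_1 = 6, a_2 = 15.
Iterating: 3, 6, 15, 30, 63, 126, so a_5 = 126.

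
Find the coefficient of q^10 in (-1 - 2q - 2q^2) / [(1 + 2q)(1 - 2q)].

The denominator gives the recurrence a_n = 4a_(n−2) for n ≥ 3; the numerator fixes a_0 = -1, a_1 = -2, a_2 = -6.
Iterating: -1, -2, -6, -8, -24, -32, -96, -128, -384, -512, -1536, so a_10 = -1536.

-1536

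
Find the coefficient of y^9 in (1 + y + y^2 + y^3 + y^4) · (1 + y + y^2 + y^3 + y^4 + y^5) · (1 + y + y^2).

(1 + y + y^2 + y^3 + y^4) has coefficients 1,1,1,1,1 for degrees 0…4.
(1 + y + y^2 + y^3 + y^4 + y^5) has coefficients 1,1,1,1,1,1,0,0,0,0 for degrees 0…9.
Finally multiplying by (1 + y + y^2), the product of all factors after the first has coefficients 1,2,3,3,3,3,2,1,0,0 for degrees 0…9.
[y^9] = 1·0 + 1·0 + 1·1 + 1·2 + 1·3 = 6.

6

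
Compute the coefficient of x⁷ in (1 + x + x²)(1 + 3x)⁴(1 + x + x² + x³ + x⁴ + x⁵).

(1 + x + x²) has coefficients 1,1,1 for degrees 0…2.
(1 + 3x)⁴ has coefficients 1,12,54,108,81,0,0,0 for degrees 0…7.
Finally multiplying by (1 + x + x² + x³ + x⁴ + x⁵), the product of all factors after the first has coefficients 1,13,67,175,256,256,255,243 for degrees 0…7.
[x⁷] = 1·243 + 1·255 + 1·256 = 754.

754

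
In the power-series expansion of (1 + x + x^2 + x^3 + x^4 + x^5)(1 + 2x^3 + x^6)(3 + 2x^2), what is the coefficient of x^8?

15

(1 + x + x^2 + x^3 + x^4 + x^5) has coefficients 1,1,1,1,1,1 for degrees 0…5.
(1 + 2x^3 + x^6) has coefficients 1,0,0,2,0,0,1,0,0 for degrees 0…8.
Finally multiplying by (3 + 2x^2), the product of all factors after the first has coefficients 3,0,2,6,0,4,3,0,2 for degrees 0…8.
[x^8] = 1·2 + 1·0 + 1·3 + 1·4 + 1·0 + 1·6 = 15.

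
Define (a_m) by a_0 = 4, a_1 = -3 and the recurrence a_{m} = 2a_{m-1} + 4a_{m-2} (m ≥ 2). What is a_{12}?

573440

The ordinary generating function has denominator 1 - 2x - 4x^2.
Iterating the recurrence: a_0,…,a_{12} = 4, -3, 10, 8, 56, 144, 512, 1600, 5248, 16896, 54784, 177152, 573440.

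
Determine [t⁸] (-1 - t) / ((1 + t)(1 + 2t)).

The denominator gives the recurrence a_n = −3a_(n−1) − 2a_(n−2) for n ≥ 3; the numerator fixes a_0 = -1, a_1 = 2, a_2 = -4.
Iterating: -1, 2, -4, 8, -16, 32, -64, 128, -256, so a_8 = -256.

-256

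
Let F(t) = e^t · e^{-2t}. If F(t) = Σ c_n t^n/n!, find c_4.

The EGF product rule gives c_4 = Σ_{k_1+k_2=4} C(4; k_1,k_2) · ∏ g_i(k_i), where e^t gives (1)^k; e^{-2t} gives (-2)^k.
g_1(k) for k = 0…4: 1, 1, 1, 1, 1.
g_2(k) for k = 0…4: 1, -2, 4, -8, 16.
c_4 = Σ_k C(4,k)·g_1(k)·g_2(4−k) = 1·1·16 + 4·1·(-8) + 6·1·4 + 4·1·(-2) + 1·1·1 = 16 − 32 + 24 − 8 + 1 = 1.

1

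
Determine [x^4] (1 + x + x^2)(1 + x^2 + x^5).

(1 + x + x^2) has coefficients 1,1,1 for degrees 0…2.
(1 + x^2 + x^5) has coefficients 1,0,1,0,0 for degrees 0…4.
[x^4] = 1·0 + 1·0 + 1·1 = 1.

1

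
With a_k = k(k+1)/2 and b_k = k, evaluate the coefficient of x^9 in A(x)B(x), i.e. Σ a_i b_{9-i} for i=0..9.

330

The convolution is the x^9 coefficient of A(x)B(x).
Σ = 0·9 + 1·8 + 3·7 + 6·6 + 10·5 + 15·4 + 21·3 + 28·2 + 36·1 + 45·0 = 330.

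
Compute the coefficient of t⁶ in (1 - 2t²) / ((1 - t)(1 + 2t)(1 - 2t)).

The denominator gives the recurrence a_n = a_(n−1) + 4a_(n−2) − 4a_(n−3) for n ≥ 3; the numerator fixes a_0 = 1, a_1 = 1, a_2 = 3.
Iterating: 1, 1, 3, 3, 11, 11, 43, so a_6 = 43.

43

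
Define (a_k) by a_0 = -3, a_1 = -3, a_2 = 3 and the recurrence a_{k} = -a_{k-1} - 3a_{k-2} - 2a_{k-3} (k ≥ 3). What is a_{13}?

The ordinary generating function has denominator 1 + t + 3t^2 + 2t^3.
Iterating the recurrence: a_0,…,a_{13} = -3, -3, 3, 12, -15, -27, 48, 63, -153, -132, 465, 237, -1368, -273.

-273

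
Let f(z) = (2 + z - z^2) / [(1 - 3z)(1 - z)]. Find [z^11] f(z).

590489

The denominator gives the recurrence a_n = 4a_(n−1) − 3a_(n−2) for n ≥ 3; the numerator fixes a_0 = 2, a_1 = 9, a_2 = 29.
Iterating: 2, 9, 29, 89, 269, 809, 2429, 7289, 21869, 65609, 196829, 590489, so a_11 = 590489.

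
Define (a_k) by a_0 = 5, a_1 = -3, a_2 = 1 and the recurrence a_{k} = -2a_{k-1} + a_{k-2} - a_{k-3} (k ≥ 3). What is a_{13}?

The ordinary generating function has denominator 1 + 2x - x^2 + x^3.
Iterating the recurrence: a_0,…,a_{13} = 5, -3, 1, -10, 24, -59, 152, -387, 985, -2509, 6390, -16274, 41447, -105558.

-105558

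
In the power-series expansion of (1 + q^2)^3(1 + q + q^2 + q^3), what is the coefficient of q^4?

(1 + q^2)^3 has coefficients 1,0,3,0,3 for degrees 0…4.
(1 + q + q^2 + q^3) has coefficients 1,1,1,1,0 for degrees 0…4.
[q^4] = 1·0 + 3·1 + 3·1 = 6.

6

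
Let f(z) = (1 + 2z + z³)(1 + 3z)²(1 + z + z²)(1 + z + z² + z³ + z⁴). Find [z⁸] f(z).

(1 + 2z + z³) has coefficients 1,2,0,1 for degrees 0…3.
(1 + 3z)² has coefficients 1,6,9,0,0,0,0,0,0 for degrees 0…8.
Multiplying by (1 + z + z²) gives running coefficients 1,7,16,15,9,0,0,0,0 for degrees 0…8.
Finally multiplying by (1 + z + z² + z³ + z⁴), the product of all factors after the first has coefficients 1,8,24,39,48,47,40,24,9 for degrees 0…8.
[z⁸] = 1·9 + 2·24 + 1·47 = 104.

104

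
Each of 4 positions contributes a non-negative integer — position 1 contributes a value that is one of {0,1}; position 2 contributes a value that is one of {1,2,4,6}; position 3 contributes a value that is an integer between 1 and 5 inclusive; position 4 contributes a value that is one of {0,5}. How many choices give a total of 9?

The generating function for the choices is (1 + z)·(z + z² + z⁴ + z⁶)·(z + z² + z³ + z⁴ + z⁵)·(1 + z⁵); the count is [z⁹].
(1 + z) has coefficients 1,1 for degrees 0…1.
(z + z² + z⁴ + z⁶) has coefficients 0,1,1,0,1,0,1,0,0,0 for degrees 0…9.
Multiplying by (z + z² + z³ + z⁴ + z⁵) gives running coefficients 0,0,1,2,2,3,3,3,2,2 for degrees 0…9.
Finally multiplying by (1 + z⁵), the product of all factors after the first has coefficients 0,0,1,2,2,3,3,4,4,4 for degrees 0…9.
[z⁹] = 1·4 + 1·4 = 8.

8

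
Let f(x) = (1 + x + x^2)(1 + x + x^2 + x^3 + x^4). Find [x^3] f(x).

3

(1 + x + x^2) has coefficients 1,1,1 for degrees 0…2.
(1 + x + x^2 + x^3 + x^4) has coefficients 1,1,1,1 for degrees 0…3.
[x^3] = 1·1 + 1·1 + 1·1 = 3.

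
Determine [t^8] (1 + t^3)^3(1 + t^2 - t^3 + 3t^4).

(1 + t^3)^3 has coefficients 1,0,0,3,0,0,3,0,0 for degrees 0…8.
(1 + t^2 - t^3 + 3t^4) has coefficients 1,0,1,-1,3,0,0,0,0 for degrees 0…8.
[t^8] = 1·0 + 3·0 + 3·1 = 3.

3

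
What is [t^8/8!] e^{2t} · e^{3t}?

390625

The EGF product rule gives c_8 = Σ_{k_1+k_2=8} C(8; k_1,k_2) · ∏ g_i(k_i), where e^{2t} gives (2)^k; e^{3t} gives (3)^k.
g_1(k) for k = 0…8: 1, 2, 4, 8, 16, 32, 64, 128, 256.
g_2(k) for k = 0…8: 1, 3, 9, 27, 81, 243, 729, 2187, 6561.
c_8 = Σ_k C(8,k)·g_1(k)·g_2(8−k) = 1·1·6561 + 8·2·2187 + 28·4·729 + 56·8·243 + 70·16·81 + 56·32·27 + 28·64·9 + 8·128·3 + 1·256·1 = 6561 + 34992 + 81648 + 108864 + 90720 + 48384 + 16128 + 3072 + 256 = 390625.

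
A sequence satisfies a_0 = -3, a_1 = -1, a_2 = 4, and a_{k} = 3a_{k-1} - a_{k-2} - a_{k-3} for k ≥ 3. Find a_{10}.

9796

The ordinary generating function has denominator 1 - 3y + y^2 + y^3.
Iterating the recurrence: a_0,…,a_{10} = -3, -1, 4, 16, 45, 115, 284, 692, 1677, 4055, 9796.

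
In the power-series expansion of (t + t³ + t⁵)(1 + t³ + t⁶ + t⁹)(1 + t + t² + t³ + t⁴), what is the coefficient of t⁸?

(t + t³ + t⁵) has coefficients 0,1,0,1,0,1 for degrees 0…5.
(1 + t³ + t⁶ + t⁹) has coefficients 1,0,0,1,0,0,1,0,0 for degrees 0…8.
Finally multiplying by (1 + t + t² + t³ + t⁴), the product of all factors after the first has coefficients 1,1,1,2,2,1,2,2,1 for degrees 0…8.
[t⁸] = 1·2 + 1·1 + 1·2 = 5.

5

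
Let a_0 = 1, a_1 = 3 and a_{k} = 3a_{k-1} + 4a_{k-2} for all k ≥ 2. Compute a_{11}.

3355443

The ordinary generating function has denominator 1 - 3z - 4z^2.
Iterating the recurrence: a_0,…,a_{11} = 1, 3, 13, 51, 205, 819, 3277, 13107, 52429, 209715, 838861, 3355443.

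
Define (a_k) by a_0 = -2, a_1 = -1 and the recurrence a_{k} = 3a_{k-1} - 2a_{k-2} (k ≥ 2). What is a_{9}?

The ordinary generating function has denominator 1 - 3q + 2q^2.
Iterating the recurrence: a_0,…,a_{9} = -2, -1, 1, 5, 13, 29, 61, 125, 253, 509.

509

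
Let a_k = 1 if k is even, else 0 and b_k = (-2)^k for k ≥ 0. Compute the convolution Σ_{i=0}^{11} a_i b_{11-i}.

-2730

Write out a_i and b_{11-i} for i = 0,…,11 and sum the products.
Σ = 1·(-2048) + 0·1024 + 1·(-512) + 0·256 + 1·(-128) + 0·64 + 1·(-32) + 0·16 + 1·(-8) + 0·4 + 1·(-2) + 0·1 = -2730.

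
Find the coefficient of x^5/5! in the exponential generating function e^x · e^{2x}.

243

The EGF product rule gives c_5 = Σ_{k_1+k_2=5} C(5; k_1,k_2) · ∏ g_i(k_i), where e^x gives (1)^k; e^{2x} gives (2)^k.
g_1(k) for k = 0…5: 1, 1, 1, 1, 1, 1.
g_2(k) for k = 0…5: 1, 2, 4, 8, 16, 32.
c_5 = Σ_k C(5,k)·g_1(k)·g_2(5−k) = 1·1·32 + 5·1·16 + 10·1·8 + 10·1·4 + 5·1·2 + 1·1·1 = 32 + 80 + 80 + 40 + 10 + 1 = 243.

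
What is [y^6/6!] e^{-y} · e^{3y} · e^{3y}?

The EGF product rule gives c_6 = Σ_{k_1+k_2+k_3=6} C(6; k_1,k_2,k_3) · ∏ g_i(k_i), where e^{-y} gives (-1)^k; e^{3y} gives (3)^k; e^{3y} gives (3)^k.
g_1(k) for k = 0…6: 1, -1, 1, -1, 1, -1, 1.
g_2(k) for k = 0…6: 1, 3, 9, 27, 81, 243, 729.
g_3(k) for k = 0…6: 1, 3, 9, 27, 81, 243, 729.
First combine the last two factors: h(k) = Σ_j C(k,j)·g_2(j)·g_3(k−j) for k = 0…6: 1, 6, 36, 216, 1296, 7776, 46656.
c_6 = Σ_k C(6,k)·g_1(k)·h(6−k) = 1·1·46656 + 6·(-1)·7776 + 15·1·1296 + 20·(-1)·216 + 15·1·36 + 6·(-1)·6 + 1·1·1 = 46656 − 46656 + 19440 − 4320 + 540 − 36 + 1 = 15625.

15625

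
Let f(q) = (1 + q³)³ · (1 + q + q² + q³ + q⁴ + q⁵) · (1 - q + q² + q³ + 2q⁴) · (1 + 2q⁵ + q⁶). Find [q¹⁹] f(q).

42

(1 + q³)³ has coefficients 1,0,0,3,0,0,3,0,0,1 for degrees 0…9.
(1 + q + q² + q³ + q⁴ + q⁵) has coefficients 1,1,1,1,1,1,0,0,0,0,0,0,0,0,0,0,0,0,0,0 for degrees 0…19.
Multiplying by (1 - q + q² + q³ + 2q⁴) gives running coefficients 1,0,1,2,4,4,3,4,3,2,0,0,0,0,0,0,0,0,0,0 for degrees 0…19.
Finally multiplying by (1 + 2q⁵ + q⁶), the product of all factors after the first has coefficients 1,0,1,2,4,6,4,6,8,12,12,10,11,10,7,2,0,0,0,0 for degrees 0…19.
[q¹⁹] = 1·0 + 3·0 + 3·10 + 1·12 = 42.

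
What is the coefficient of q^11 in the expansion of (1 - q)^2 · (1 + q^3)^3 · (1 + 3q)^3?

91

(1 - q)^2 has coefficients 1,-2,1 for degrees 0…2.
(1 + q^3)^3 has coefficients 1,0,0,3,0,0,3,0,0,1,0,0 for degrees 0…11.
Finally multiplying by (1 + 3q)^3, the product of all factors after the first has coefficients 1,9,27,30,27,81,84,27,81,82,9,27 for degrees 0…11.
[q^11] = 1·27 − 2·9 + 1·82 = 91.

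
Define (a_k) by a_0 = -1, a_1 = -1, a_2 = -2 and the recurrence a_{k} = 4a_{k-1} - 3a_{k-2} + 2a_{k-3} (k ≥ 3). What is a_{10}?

-29462

The ordinary generating function has denominator 1 - 4z + 3z^2 - 2z^3.
Iterating the recurrence: a_0,…,a_{10} = -1, -1, -2, -7, -24, -79, -258, -843, -2756, -9011, -29462.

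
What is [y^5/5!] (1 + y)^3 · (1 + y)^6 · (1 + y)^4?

The EGF product rule gives c_5 = Σ_{k_1+k_2+k_3=5} C(5; k_1,k_2,k_3) · ∏ g_i(k_i), where (1+y)^3 gives the falling factorial (3)_k; (1+y)^6 gives the falling factorial (6)_k; (1+y)^4 gives the falling factorial (4)_k.
g_1(k) for k = 0…5: 1, 3, 6, 6, 0, 0.
g_2(k) for k = 0…5: 1, 6, 30, 120, 360, 720.
g_3(k) for k = 0…5: 1, 4, 12, 24, 24, 0.
First combine the last two factors: h(k) = Σ_j C(k,j)·g_2(j)·g_3(k−j) for k = 0…5: 1, 10, 90, 720, 5040, 30240.
c_5 = Σ_k C(5,k)·g_1(k)·h(5−k) = 1·1·30240 + 5·3·5040 + 10·6·720 + 10·6·90 = 30240 + 75600 + 43200 + 5400 = 154440.

154440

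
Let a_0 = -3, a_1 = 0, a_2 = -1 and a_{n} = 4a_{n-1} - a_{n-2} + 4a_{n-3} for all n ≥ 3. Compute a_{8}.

The ordinary generating function has denominator 1 - 4x + x^2 - 4x^3.
Iterating the recurrence: a_0,…,a_{8} = -3, 0, -1, -16, -63, -240, -961, -3856, -15423.

-15423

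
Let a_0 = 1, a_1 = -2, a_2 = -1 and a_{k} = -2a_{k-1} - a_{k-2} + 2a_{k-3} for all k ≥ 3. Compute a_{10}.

The ordinary generating function has denominator 1 + 2z + z^2 - 2z^3.
Iterating the recurrence: a_0,…,a_{10} = 1, -2, -1, 6, -15, 22, -17, -18, 97, -210, 287.

287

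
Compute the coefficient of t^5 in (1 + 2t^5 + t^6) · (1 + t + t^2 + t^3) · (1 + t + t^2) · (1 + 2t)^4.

(1 + 2t^5 + t^6) has coefficients 1,0,0,0,0,2 for degrees 0…5.
(1 + t + t^2 + t^3) has coefficients 1,1,1,1,0,0 for degrees 0…5.
Multiplying by (1 + t + t^2) gives running coefficients 1,2,3,3,2,1 for degrees 0…5.
Finally multiplying by (1 + 2t)^4, the product of all factors after the first has coefficients 1,10,43,107,178,217 for degrees 0…5.
[t^5] = 1·217 + 2·1 = 219.

219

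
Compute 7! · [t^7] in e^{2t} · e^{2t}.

16384

The EGF product rule gives c_7 = Σ_{k_1+k_2=7} C(7; k_1,k_2) · ∏ g_i(k_i), where e^{2t} gives (2)^k; e^{2t} gives (2)^k.
g_1(k) for k = 0…7: 1, 2, 4, 8, 16, 32, 64, 128.
g_2(k) for k = 0…7: 1, 2, 4, 8, 16, 32, 64, 128.
c_7 = Σ_k C(7,k)·g_1(k)·g_2(7−k) = 1·1·128 + 7·2·64 + 21·4·32 + 35·8·16 + 35·16·8 + 21·32·4 + 7·64·2 + 1·128·1 = 128 + 896 + 2688 + 4480 + 4480 + 2688 + 896 + 128 = 16384.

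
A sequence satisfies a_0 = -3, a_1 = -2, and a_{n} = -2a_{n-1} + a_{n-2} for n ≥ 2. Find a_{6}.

53

The ordinary generating function has denominator 1 + 2z - z^2.
Iterating the recurrence: a_0,…,a_{6} = -3, -2, 1, -4, 9, -22, 53.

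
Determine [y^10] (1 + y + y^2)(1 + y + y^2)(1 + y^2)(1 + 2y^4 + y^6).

6

(1 + y + y^2) has coefficients 1,1,1 for degrees 0…2.
(1 + y + y^2) has coefficients 1,1,1,0,0,0,0,0,0,0,0 for degrees 0…10.
Multiplying by (1 + y^2) gives running coefficients 1,1,2,1,1,0,0,0,0,0,0 for degrees 0…10.
Finally multiplying by (1 + 2y^4 + y^6), the product of all factors after the first has coefficients 1,1,2,1,3,2,5,3,4,1,1 for degrees 0…10.
[y^10] = 1·1 + 1·1 + 1·4 = 6.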